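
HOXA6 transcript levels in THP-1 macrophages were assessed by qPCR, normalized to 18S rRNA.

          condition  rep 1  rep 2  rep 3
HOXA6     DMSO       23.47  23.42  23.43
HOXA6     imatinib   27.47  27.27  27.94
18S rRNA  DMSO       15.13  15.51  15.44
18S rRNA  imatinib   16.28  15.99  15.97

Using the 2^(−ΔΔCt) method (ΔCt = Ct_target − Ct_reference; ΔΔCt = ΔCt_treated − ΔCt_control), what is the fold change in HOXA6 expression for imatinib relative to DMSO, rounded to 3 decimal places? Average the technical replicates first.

0.095

Mean Ct: HOXA6 DMSO 23.440; HOXA6 imatinib 27.560; 18S rRNA DMSO 15.360; 18S rRNA imatinib 16.080
ΔCt(DMSO) = 23.440 − 15.360 = 8.080
ΔCt(imatinib) = 27.560 − 16.080 = 11.480
ΔΔCt = 11.480 − 8.080 = 3.400
Fold change = 2^(−3.400) = 0.0947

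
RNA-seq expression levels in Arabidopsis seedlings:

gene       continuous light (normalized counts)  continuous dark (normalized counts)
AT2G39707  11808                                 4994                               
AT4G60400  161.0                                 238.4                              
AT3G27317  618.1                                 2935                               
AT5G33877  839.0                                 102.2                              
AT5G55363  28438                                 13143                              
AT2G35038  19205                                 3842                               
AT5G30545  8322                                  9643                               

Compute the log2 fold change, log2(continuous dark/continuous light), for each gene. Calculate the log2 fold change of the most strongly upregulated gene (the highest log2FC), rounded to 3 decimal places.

2.247

log2(4994/11808) = -1.241  (AT2G39707)
log2(238.4/161.0) = 0.566  (AT4G60400)
log2(2935/618.1) = 2.247  (AT3G27317)
log2(102.2/839.0) = -3.037  (AT5G33877)
log2(13143/28438) = -1.114  (AT5G55363)
log2(3842/19205) = -2.322  (AT2G35038)
log2(9643/8322) = 0.213  (AT5G30545)
AT3G27317 is most strongly upregulated.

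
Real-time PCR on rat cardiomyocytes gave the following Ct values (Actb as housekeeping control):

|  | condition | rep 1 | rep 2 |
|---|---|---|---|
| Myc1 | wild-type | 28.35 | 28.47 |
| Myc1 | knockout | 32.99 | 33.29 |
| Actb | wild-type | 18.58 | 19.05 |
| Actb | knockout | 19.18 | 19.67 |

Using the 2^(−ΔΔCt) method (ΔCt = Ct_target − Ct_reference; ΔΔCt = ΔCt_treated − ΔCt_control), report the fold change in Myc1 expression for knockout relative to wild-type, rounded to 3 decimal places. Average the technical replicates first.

0.058

Mean Ct: Myc1 wild-type 28.410; Myc1 knockout 33.140; Actb wild-type 18.815; Actb knockout 19.425
ΔCt(wild-type) = 28.410 − 18.815 = 9.595
ΔCt(knockout) = 33.140 − 19.425 = 13.715
ΔΔCt = 13.715 − 9.595 = 4.120
Fold change = 2^(−4.120) = 0.0575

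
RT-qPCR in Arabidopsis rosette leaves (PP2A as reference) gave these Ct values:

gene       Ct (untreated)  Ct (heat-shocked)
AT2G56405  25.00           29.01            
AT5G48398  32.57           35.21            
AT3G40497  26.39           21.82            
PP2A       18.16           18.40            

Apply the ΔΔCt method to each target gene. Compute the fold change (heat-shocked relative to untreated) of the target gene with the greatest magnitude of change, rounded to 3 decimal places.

AT2G56405: ΔΔCt = (29.01−18.40) − (25.00−18.16) = 10.61 − 6.84 = 3.77; fold change = 2^-3.77 = 0.073
AT5G48398: ΔΔCt = (35.21−18.40) − (32.57−18.16) = 16.81 − 14.41 = 2.40; fold change = 2^-2.40 = 0.189
AT3G40497: ΔΔCt = (21.82−18.40) − (26.39−18.16) = 3.42 − 8.23 = -4.81; fold change = 2^4.81 = 28.051
AT3G40497 has the largest |ΔΔCt| = 4.81.

28.051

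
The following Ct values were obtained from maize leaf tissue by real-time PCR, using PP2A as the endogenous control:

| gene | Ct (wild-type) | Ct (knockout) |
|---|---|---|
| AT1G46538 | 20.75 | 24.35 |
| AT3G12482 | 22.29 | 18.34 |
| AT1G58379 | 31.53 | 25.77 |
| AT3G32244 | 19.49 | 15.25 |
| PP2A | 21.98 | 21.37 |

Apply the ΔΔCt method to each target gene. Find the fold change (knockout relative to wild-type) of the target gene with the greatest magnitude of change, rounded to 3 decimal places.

AT1G46538: ΔΔCt = (24.35−21.37) − (20.75−21.98) = 2.98 − (-1.23) = 4.21; fold change = 2^-4.21 = 0.054
AT3G12482: ΔΔCt = (18.34−21.37) − (22.29−21.98) = -3.03 − 0.31 = -3.34; fold change = 2^3.34 = 10.126
AT1G58379: ΔΔCt = (25.77−21.37) − (31.53−21.98) = 4.40 − 9.55 = -5.15; fold change = 2^5.15 = 35.506
AT3G32244: ΔΔCt = (15.25−21.37) − (19.49−21.98) = -6.12 − (-2.49) = -3.63; fold change = 2^3.63 = 12.381
AT1G58379 has the largest |ΔΔCt| = 5.15.

35.506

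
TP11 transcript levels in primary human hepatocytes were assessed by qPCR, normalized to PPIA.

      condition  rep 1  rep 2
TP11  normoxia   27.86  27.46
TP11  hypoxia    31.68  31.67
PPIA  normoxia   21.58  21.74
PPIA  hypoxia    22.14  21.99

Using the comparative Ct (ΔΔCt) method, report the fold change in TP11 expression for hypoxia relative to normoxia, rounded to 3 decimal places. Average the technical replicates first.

Mean Ct: TP11 normoxia 27.660; TP11 hypoxia 31.675; PPIA normoxia 21.660; PPIA hypoxia 22.065
ΔCt(normoxia) = 27.660 − 21.660 = 6.000
ΔCt(hypoxia) = 31.675 − 22.065 = 9.610
ΔΔCt = 9.610 − 6.000 = 3.610
Fold change = 2^(−3.610) = 0.0819

0.082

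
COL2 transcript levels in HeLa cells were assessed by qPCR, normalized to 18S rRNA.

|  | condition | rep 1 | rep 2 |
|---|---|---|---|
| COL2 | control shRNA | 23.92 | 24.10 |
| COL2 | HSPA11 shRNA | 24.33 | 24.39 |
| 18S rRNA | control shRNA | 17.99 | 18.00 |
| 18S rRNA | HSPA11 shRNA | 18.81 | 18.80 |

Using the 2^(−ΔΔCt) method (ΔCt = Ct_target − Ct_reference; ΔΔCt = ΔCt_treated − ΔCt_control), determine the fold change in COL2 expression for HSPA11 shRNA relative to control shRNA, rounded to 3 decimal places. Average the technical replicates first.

Mean Ct: COL2 control shRNA 24.010; COL2 HSPA11 shRNA 24.360; 18S rRNA control shRNA 17.995; 18S rRNA HSPA11 shRNA 18.805
ΔCt(control shRNA) = 24.010 − 17.995 = 6.015
ΔCt(HSPA11 shRNA) = 24.360 − 18.805 = 5.555
ΔΔCt = 5.555 − 6.015 = -0.460
Fold change = 2^(−(-0.460)) = 2^0.460 = 1.3755

1.376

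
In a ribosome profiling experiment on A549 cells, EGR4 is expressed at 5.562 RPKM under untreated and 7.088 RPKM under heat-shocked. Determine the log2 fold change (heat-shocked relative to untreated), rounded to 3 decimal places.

0.350

Fold change = 7.088 / 5.562 = 1.2744
log2(1.2744) = 0.3498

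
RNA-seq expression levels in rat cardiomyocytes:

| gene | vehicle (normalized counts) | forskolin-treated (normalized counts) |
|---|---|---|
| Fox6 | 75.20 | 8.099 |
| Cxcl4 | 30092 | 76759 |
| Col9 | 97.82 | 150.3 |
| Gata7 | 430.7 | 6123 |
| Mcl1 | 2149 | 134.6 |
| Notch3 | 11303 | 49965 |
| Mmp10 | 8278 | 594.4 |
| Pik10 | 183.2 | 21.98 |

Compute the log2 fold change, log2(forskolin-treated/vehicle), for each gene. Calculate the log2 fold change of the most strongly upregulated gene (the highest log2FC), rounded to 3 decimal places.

3.829

log2(8.099/75.20) = -3.215  (Fox6)
log2(76759/30092) = 1.351  (Cxcl4)
log2(150.3/97.82) = 0.620  (Col9)
log2(6123/430.7) = 3.829  (Gata7)
log2(134.6/2149) = -3.997  (Mcl1)
log2(49965/11303) = 2.144  (Notch3)
log2(594.4/8278) = -3.800  (Mmp10)
log2(21.98/183.2) = -3.059  (Pik10)
Gata7 is most strongly upregulated.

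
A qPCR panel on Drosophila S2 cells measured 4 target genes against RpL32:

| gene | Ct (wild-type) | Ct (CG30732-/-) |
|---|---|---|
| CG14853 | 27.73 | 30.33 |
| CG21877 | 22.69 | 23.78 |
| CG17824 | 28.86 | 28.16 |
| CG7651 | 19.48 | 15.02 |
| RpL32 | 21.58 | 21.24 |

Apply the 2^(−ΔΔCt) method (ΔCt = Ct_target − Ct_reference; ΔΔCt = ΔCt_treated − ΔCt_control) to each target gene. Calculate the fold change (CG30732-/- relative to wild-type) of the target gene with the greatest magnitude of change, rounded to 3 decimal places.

CG14853: ΔΔCt = (30.33−21.24) − (27.73−21.58) = 9.09 − 6.15 = 2.94; fold change = 2^-2.94 = 0.130
CG21877: ΔΔCt = (23.78−21.24) − (22.69−21.58) = 2.54 − 1.11 = 1.43; fold change = 2^-1.43 = 0.371
CG17824: ΔΔCt = (28.16−21.24) − (28.86−21.58) = 6.92 − 7.28 = -0.36; fold change = 2^0.36 = 1.283
CG7651: ΔΔCt = (15.02−21.24) − (19.48−21.58) = -6.22 − (-2.10) = -4.12; fold change = 2^4.12 = 17.388
CG7651 has the largest |ΔΔCt| = 4.12.

17.388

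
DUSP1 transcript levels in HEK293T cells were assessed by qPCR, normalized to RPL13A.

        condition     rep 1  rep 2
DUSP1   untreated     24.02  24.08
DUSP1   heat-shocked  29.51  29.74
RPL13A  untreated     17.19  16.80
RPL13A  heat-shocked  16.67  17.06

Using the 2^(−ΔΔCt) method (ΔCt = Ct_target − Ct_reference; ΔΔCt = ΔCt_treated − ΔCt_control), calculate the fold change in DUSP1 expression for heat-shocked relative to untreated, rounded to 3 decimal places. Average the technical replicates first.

0.019

Mean Ct: DUSP1 untreated 24.050; DUSP1 heat-shocked 29.625; RPL13A untreated 16.995; RPL13A heat-shocked 16.865
ΔCt(untreated) = 24.050 − 16.995 = 7.055
ΔCt(heat-shocked) = 29.625 − 16.865 = 12.760
ΔΔCt = 12.760 − 7.055 = 5.705
Fold change = 2^(−5.705) = 0.0192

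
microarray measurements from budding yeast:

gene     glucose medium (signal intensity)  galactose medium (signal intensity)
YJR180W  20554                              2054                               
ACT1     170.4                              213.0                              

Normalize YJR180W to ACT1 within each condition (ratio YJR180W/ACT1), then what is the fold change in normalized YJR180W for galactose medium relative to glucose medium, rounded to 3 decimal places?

YJR180W/ACT1 (glucose medium) = 20554 / 170.4 = 120.62
YJR180W/ACT1 (galactose medium) = 2054 / 213.0 = 9.6432
Fold change = 9.6432 / 120.62 = 0.0799

0.080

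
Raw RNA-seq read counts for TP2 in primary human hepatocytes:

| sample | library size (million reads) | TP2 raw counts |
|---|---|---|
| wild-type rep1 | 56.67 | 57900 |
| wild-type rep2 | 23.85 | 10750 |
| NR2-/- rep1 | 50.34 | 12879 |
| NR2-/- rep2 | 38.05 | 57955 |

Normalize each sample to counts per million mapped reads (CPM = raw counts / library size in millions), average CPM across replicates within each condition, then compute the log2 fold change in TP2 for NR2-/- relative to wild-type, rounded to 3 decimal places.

0.273

CPM(wild-type rep1) = 57900 / 56.67 = 1021.7046
CPM(wild-type rep2) = 10750 / 23.85 = 450.7338
CPM(NR2-/- rep1) = 12879 / 50.34 = 255.8403
CPM(NR2-/- rep2) = 57955 / 38.05 = 1523.1275
mean CPM(wild-type) = 736.2192; mean CPM(NR2-/-) = 889.4839
Fold change = 889.4839 / 736.2192 = 1.20818
log2(1.20818) = 0.2728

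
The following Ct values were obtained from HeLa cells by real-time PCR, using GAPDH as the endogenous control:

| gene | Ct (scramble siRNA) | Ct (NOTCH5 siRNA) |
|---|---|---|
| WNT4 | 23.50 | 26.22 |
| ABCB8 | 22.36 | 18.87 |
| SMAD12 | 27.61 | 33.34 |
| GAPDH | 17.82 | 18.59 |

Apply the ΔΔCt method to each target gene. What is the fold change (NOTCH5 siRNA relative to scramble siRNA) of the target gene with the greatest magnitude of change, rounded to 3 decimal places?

WNT4: ΔΔCt = (26.22−18.59) − (23.50−17.82) = 7.63 − 5.68 = 1.95; fold change = 2^-1.95 = 0.259
ABCB8: ΔΔCt = (18.87−18.59) − (22.36−17.82) = 0.28 − 4.54 = -4.26; fold change = 2^4.26 = 19.160
SMAD12: ΔΔCt = (33.34−18.59) − (27.61−17.82) = 14.75 − 9.79 = 4.96; fold change = 2^-4.96 = 0.032
SMAD12 has the largest |ΔΔCt| = 4.96.

0.032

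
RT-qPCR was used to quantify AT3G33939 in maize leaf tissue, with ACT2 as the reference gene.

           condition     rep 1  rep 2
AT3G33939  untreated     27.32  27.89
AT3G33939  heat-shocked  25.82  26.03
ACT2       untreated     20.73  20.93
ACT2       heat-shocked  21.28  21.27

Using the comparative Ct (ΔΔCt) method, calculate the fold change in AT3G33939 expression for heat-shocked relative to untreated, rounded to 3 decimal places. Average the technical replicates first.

Mean Ct: AT3G33939 untreated 27.605; AT3G33939 heat-shocked 25.925; ACT2 untreated 20.830; ACT2 heat-shocked 21.275
ΔCt(untreated) = 27.605 − 20.830 = 6.775
ΔCt(heat-shocked) = 25.925 − 21.275 = 4.650
ΔΔCt = 4.650 − 6.775 = -2.125
Fold change = 2^(−(-2.125)) = 2^2.125 = 4.3620

4.362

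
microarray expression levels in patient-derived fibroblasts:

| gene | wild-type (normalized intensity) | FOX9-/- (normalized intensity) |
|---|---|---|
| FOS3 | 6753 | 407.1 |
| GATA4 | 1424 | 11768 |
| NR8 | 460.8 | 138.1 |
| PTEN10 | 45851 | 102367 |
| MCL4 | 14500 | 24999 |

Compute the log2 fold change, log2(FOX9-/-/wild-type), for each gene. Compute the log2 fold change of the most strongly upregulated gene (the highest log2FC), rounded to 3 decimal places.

3.047

log2(407.1/6753) = -4.052  (FOS3)
log2(11768/1424) = 3.047  (GATA4)
log2(138.1/460.8) = -1.738  (NR8)
log2(102367/45851) = 1.159  (PTEN10)
log2(24999/14500) = 0.786  (MCL4)
GATA4 is most strongly upregulated.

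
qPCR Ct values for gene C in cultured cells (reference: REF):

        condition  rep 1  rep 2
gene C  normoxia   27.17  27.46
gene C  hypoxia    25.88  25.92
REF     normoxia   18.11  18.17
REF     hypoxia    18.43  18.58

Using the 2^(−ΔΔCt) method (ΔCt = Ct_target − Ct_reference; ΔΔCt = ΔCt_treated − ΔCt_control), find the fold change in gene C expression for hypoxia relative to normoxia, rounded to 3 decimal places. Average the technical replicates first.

Mean Ct: gene C normoxia 27.315; gene C hypoxia 25.900; REF normoxia 18.140; REF hypoxia 18.505
ΔCt(normoxia) = 27.315 − 18.140 = 9.175
ΔCt(hypoxia) = 25.900 − 18.505 = 7.395
ΔΔCt = 7.395 − 9.175 = -1.780
Fold change = 2^(−(-1.780)) = 2^1.780 = 3.4343

3.434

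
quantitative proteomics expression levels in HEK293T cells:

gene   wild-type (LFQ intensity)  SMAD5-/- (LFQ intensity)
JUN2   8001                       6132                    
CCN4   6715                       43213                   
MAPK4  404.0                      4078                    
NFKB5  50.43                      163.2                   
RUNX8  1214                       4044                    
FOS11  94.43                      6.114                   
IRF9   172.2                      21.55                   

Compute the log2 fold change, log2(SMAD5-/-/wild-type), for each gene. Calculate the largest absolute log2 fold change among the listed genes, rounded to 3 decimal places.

log2(6132/8001) = -0.384  (JUN2)
log2(43213/6715) = 2.686  (CCN4)
log2(4078/404.0) = 3.335  (MAPK4)
log2(163.2/50.43) = 1.694  (NFKB5)
log2(4044/1214) = 1.736  (RUNX8)
log2(6.114/94.43) = -3.949  (FOS11)
log2(21.55/172.2) = -2.998  (IRF9)
The largest magnitude belongs to FOS11.

3.949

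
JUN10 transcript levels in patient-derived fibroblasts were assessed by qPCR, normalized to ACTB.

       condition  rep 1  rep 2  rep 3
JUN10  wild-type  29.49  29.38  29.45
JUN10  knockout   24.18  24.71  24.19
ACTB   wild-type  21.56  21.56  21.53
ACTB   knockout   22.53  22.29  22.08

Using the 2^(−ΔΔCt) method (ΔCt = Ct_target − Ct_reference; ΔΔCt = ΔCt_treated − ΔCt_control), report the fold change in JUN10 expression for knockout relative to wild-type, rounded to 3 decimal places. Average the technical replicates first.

Mean Ct: JUN10 wild-type 29.440; JUN10 knockout 24.360; ACTB wild-type 21.550; ACTB knockout 22.300
ΔCt(wild-type) = 29.440 − 21.550 = 7.890
ΔCt(knockout) = 24.360 − 22.300 = 2.060
ΔΔCt = 2.060 − 7.890 = -5.830
Fold change = 2^(−(-5.830)) = 2^5.830 = 56.8859

56.886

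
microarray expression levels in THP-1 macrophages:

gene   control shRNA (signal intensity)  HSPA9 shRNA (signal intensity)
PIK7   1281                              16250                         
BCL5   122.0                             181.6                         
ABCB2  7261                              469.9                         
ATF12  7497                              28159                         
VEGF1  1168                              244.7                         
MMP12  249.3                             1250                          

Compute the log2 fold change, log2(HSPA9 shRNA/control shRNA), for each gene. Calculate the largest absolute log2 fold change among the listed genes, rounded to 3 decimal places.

log2(16250/1281) = 3.665  (PIK7)
log2(181.6/122.0) = 0.574  (BCL5)
log2(469.9/7261) = -3.950  (ABCB2)
log2(28159/7497) = 1.909  (ATF12)
log2(244.7/1168) = -2.255  (VEGF1)
log2(1250/249.3) = 2.326  (MMP12)
The largest magnitude belongs to ABCB2.

3.950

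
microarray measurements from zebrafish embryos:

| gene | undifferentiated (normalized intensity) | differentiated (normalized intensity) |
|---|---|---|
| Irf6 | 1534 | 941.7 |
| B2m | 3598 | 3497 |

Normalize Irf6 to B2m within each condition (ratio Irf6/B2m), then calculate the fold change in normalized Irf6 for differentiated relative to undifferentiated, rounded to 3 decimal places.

0.632

Irf6/B2m (undifferentiated) = 1534 / 3598 = 0.42635
Irf6/B2m (differentiated) = 941.7 / 3497 = 0.26929
Fold change = 0.26929 / 0.42635 = 0.6316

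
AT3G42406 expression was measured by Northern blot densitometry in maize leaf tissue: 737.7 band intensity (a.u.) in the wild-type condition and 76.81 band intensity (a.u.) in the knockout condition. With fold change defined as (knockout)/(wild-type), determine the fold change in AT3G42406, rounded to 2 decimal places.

Fold change = 76.81 / 737.7 = 0.104
AT3G42406 is downregulated.

0.10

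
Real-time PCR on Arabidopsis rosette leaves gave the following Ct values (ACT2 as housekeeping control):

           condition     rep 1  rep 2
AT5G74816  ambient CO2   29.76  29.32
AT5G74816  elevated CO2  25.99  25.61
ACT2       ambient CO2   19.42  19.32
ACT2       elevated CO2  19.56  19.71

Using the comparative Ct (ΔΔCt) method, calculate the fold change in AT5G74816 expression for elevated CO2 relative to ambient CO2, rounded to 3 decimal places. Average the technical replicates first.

16.056

Mean Ct: AT5G74816 ambient CO2 29.540; AT5G74816 elevated CO2 25.800; ACT2 ambient CO2 19.370; ACT2 elevated CO2 19.635
ΔCt(ambient CO2) = 29.540 − 19.370 = 10.170
ΔCt(elevated CO2) = 25.800 − 19.635 = 6.165
ΔΔCt = 6.165 − 10.170 = -4.005
Fold change = 2^(−(-4.005)) = 2^4.005 = 16.0555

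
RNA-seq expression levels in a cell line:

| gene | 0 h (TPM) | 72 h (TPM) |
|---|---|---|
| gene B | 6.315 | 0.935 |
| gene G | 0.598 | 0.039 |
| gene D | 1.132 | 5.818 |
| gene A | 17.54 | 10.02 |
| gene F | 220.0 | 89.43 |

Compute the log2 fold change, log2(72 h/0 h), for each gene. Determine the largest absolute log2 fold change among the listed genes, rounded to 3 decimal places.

log2(0.935/6.315) = -2.756  (gene B)
log2(0.039/0.598) = -3.939  (gene G)
log2(5.818/1.132) = 2.362  (gene D)
log2(10.02/17.54) = -0.808  (gene A)
log2(89.43/220.0) = -1.299  (gene F)
The largest magnitude belongs to gene G.

3.939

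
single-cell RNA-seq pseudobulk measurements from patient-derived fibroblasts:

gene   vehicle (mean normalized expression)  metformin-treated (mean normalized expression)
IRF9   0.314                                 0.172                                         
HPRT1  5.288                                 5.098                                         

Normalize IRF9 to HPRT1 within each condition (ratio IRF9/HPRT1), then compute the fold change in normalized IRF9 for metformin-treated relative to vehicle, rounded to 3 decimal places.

0.568

IRF9/HPRT1 (vehicle) = 0.314 / 5.288 = 0.05938
IRF9/HPRT1 (metformin-treated) = 0.172 / 5.098 = 0.033739
Fold change = 0.033739 / 0.05938 = 0.5682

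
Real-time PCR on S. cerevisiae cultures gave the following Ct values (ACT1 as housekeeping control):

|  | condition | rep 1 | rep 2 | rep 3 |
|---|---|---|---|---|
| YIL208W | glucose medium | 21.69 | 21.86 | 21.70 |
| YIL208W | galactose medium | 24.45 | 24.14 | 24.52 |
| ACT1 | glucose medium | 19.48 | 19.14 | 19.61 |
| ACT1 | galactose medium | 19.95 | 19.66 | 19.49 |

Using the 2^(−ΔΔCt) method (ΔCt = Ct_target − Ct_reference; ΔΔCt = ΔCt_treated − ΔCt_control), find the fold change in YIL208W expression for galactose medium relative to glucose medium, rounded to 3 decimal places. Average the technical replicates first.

0.199

Mean Ct: YIL208W glucose medium 21.750; YIL208W galactose medium 24.370; ACT1 glucose medium 19.410; ACT1 galactose medium 19.700
ΔCt(glucose medium) = 21.750 − 19.410 = 2.340
ΔCt(galactose medium) = 24.370 − 19.700 = 4.670
ΔΔCt = 4.670 − 2.340 = 2.330
Fold change = 2^(−2.330) = 0.1989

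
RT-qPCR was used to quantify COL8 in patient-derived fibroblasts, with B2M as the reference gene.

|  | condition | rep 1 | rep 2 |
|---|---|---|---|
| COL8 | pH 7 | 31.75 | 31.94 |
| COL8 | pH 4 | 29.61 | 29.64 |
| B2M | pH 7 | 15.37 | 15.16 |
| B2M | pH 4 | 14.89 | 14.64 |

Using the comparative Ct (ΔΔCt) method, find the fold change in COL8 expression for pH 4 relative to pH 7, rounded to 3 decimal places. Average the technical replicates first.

Mean Ct: COL8 pH 7 31.845; COL8 pH 4 29.625; B2M pH 7 15.265; B2M pH 4 14.765
ΔCt(pH 7) = 31.845 − 15.265 = 16.580
ΔCt(pH 4) = 29.625 − 14.765 = 14.860
ΔΔCt = 14.860 − 16.580 = -1.720
Fold change = 2^(−(-1.720)) = 2^1.720 = 3.2944

3.294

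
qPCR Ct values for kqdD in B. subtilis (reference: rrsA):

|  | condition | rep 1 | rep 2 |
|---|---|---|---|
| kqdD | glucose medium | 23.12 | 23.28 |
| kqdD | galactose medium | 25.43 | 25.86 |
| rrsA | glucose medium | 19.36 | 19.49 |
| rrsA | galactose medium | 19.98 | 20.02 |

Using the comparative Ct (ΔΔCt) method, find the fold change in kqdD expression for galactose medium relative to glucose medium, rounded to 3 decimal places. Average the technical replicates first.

0.274

Mean Ct: kqdD glucose medium 23.200; kqdD galactose medium 25.645; rrsA glucose medium 19.425; rrsA galactose medium 20.000
ΔCt(glucose medium) = 23.200 − 19.425 = 3.775
ΔCt(galactose medium) = 25.645 − 20.000 = 5.645
ΔΔCt = 5.645 − 3.775 = 1.870
Fold change = 2^(−1.870) = 0.2736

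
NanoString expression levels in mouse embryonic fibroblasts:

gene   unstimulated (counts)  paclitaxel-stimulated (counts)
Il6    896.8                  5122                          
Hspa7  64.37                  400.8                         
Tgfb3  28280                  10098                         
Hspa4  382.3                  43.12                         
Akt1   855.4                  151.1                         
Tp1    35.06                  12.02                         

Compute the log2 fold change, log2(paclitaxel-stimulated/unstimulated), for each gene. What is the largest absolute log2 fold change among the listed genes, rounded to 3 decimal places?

log2(5122/896.8) = 2.514  (Il6)
log2(400.8/64.37) = 2.638  (Hspa7)
log2(10098/28280) = -1.486  (Tgfb3)
log2(43.12/382.3) = -3.148  (Hspa4)
log2(151.1/855.4) = -2.501  (Akt1)
log2(12.02/35.06) = -1.544  (Tp1)
The largest magnitude belongs to Hspa4.

3.148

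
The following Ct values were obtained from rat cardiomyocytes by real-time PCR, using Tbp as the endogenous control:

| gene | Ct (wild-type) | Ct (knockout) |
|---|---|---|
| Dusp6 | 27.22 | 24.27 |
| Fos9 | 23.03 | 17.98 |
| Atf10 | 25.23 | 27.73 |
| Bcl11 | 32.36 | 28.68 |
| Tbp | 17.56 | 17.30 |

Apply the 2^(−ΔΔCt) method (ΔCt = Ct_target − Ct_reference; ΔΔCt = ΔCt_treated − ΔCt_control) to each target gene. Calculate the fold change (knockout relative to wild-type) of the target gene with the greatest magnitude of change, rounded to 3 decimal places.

Dusp6: ΔΔCt = (24.27−17.30) − (27.22−17.56) = 6.97 − 9.66 = -2.69; fold change = 2^2.69 = 6.453
Fos9: ΔΔCt = (17.98−17.30) − (23.03−17.56) = 0.68 − 5.47 = -4.79; fold change = 2^4.79 = 27.665
Atf10: ΔΔCt = (27.73−17.30) − (25.23−17.56) = 10.43 − 7.67 = 2.76; fold change = 2^-2.76 = 0.148
Bcl11: ΔΔCt = (28.68−17.30) − (32.36−17.56) = 11.38 − 14.80 = -3.42; fold change = 2^3.42 = 10.703
Fos9 has the largest |ΔΔCt| = 4.79.

27.665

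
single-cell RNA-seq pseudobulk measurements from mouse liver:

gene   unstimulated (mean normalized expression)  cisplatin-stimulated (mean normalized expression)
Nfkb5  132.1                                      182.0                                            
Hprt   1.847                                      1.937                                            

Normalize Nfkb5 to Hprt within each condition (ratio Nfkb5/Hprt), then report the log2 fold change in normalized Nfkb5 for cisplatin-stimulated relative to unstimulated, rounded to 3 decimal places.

0.394

Nfkb5/Hprt (unstimulated) = 132.1 / 1.847 = 71.521
Nfkb5/Hprt (cisplatin-stimulated) = 182.0 / 1.937 = 93.96
Fold change = 93.96 / 71.521 = 1.3137
log2(1.3137) = 0.3937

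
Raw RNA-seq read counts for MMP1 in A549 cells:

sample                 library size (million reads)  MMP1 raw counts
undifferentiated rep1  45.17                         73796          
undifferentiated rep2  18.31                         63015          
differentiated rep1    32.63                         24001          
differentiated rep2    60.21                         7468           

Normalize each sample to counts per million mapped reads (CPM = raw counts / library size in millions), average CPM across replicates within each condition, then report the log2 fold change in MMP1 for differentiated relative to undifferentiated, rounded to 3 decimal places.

-2.562

CPM(undifferentiated rep1) = 73796 / 45.17 = 1633.7392
CPM(undifferentiated rep2) = 63015 / 18.31 = 3441.5620
CPM(differentiated rep1) = 24001 / 32.63 = 735.5501
CPM(differentiated rep2) = 7468 / 60.21 = 124.0326
mean CPM(undifferentiated) = 2537.6506; mean CPM(differentiated) = 429.7913
Fold change = 429.7913 / 2537.6506 = 0.16937
log2(0.16937) = -2.5618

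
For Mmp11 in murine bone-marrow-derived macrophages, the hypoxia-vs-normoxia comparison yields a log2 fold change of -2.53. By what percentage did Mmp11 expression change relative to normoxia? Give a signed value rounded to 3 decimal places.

Fold change = 2^(-2.53) = 0.1731
Percent change = (FC − 1) × 100% = (0.1731 − 1) × 100 = -82.686%

-82.686%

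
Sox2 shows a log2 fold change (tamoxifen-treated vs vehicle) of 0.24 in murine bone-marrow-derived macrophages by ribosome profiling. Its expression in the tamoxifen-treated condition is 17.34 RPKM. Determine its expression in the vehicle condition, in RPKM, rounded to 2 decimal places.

Fold change = 2^(0.24) = 1.1810
vehicle expression = 17.34 / 1.1810 = 14.68

14.68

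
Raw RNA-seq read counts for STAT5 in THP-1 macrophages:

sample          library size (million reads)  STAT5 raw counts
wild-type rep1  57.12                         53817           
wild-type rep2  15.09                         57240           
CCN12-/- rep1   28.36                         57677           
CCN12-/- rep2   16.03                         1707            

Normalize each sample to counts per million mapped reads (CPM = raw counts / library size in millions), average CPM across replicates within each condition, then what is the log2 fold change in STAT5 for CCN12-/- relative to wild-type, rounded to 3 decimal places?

-1.146

CPM(wild-type rep1) = 53817 / 57.12 = 942.1744
CPM(wild-type rep2) = 57240 / 15.09 = 3793.2406
CPM(CCN12-/- rep1) = 57677 / 28.36 = 2033.7447
CPM(CCN12-/- rep2) = 1707 / 16.03 = 106.4878
mean CPM(wild-type) = 2367.7075; mean CPM(CCN12-/-) = 1070.1163
Fold change = 1070.1163 / 2367.7075 = 0.45196
log2(0.45196) = -1.1457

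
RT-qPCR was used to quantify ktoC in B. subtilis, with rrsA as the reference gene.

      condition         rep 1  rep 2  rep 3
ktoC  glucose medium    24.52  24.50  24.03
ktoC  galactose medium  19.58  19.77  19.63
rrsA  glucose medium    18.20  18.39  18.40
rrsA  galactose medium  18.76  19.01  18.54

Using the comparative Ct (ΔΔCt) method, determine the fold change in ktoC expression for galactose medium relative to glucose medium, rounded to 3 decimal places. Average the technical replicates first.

Mean Ct: ktoC glucose medium 24.350; ktoC galactose medium 19.660; rrsA glucose medium 18.330; rrsA galactose medium 18.770
ΔCt(glucose medium) = 24.350 − 18.330 = 6.020
ΔCt(galactose medium) = 19.660 − 18.770 = 0.890
ΔΔCt = 0.890 − 6.020 = -5.130
Fold change = 2^(−(-5.130)) = 2^5.130 = 35.0174

35.017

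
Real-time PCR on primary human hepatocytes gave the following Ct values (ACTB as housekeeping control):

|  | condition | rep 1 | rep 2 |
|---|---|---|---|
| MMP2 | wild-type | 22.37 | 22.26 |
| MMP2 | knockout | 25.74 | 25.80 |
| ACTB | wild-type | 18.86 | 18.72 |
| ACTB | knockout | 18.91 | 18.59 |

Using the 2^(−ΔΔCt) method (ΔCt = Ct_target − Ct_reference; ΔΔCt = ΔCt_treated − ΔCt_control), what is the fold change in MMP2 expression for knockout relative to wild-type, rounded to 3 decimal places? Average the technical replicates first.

Mean Ct: MMP2 wild-type 22.315; MMP2 knockout 25.770; ACTB wild-type 18.790; ACTB knockout 18.750
ΔCt(wild-type) = 22.315 − 18.790 = 3.525
ΔCt(knockout) = 25.770 − 18.750 = 7.020
ΔΔCt = 7.020 − 3.525 = 3.495
Fold change = 2^(−3.495) = 0.0887

0.089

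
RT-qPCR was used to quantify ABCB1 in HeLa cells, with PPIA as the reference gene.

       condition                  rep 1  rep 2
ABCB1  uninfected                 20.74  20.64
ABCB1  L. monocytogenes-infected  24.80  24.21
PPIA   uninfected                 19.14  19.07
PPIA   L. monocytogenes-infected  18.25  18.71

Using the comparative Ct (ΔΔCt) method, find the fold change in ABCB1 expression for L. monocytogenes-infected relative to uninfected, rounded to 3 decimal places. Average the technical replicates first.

Mean Ct: ABCB1 uninfected 20.690; ABCB1 L. monocytogenes-infected 24.505; PPIA uninfected 19.105; PPIA L. monocytogenes-infected 18.480
ΔCt(uninfected) = 20.690 − 19.105 = 1.585
ΔCt(L. monocytogenes-infected) = 24.505 − 18.480 = 6.025
ΔΔCt = 6.025 − 1.585 = 4.440
Fold change = 2^(−4.440) = 0.0461

0.046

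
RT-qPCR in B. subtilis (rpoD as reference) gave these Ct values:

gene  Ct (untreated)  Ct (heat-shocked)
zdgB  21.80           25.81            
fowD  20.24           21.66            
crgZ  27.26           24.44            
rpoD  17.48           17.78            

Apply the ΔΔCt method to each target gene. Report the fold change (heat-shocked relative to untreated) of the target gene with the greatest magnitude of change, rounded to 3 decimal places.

zdgB: ΔΔCt = (25.81−17.78) − (21.80−17.48) = 8.03 − 4.32 = 3.71; fold change = 2^-3.71 = 0.076
fowD: ΔΔCt = (21.66−17.78) − (20.24−17.48) = 3.88 − 2.76 = 1.12; fold change = 2^-1.12 = 0.460
crgZ: ΔΔCt = (24.44−17.78) − (27.26−17.48) = 6.66 − 9.78 = -3.12; fold change = 2^3.12 = 8.694
zdgB has the largest |ΔΔCt| = 3.71.

0.076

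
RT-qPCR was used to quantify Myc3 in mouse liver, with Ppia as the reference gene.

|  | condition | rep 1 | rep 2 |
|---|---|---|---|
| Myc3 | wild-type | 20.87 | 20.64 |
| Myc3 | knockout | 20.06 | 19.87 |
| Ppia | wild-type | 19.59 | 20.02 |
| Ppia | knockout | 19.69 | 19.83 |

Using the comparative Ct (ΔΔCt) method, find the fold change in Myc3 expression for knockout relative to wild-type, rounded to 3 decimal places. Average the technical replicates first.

1.676

Mean Ct: Myc3 wild-type 20.755; Myc3 knockout 19.965; Ppia wild-type 19.805; Ppia knockout 19.760
ΔCt(wild-type) = 20.755 − 19.805 = 0.950
ΔCt(knockout) = 19.965 − 19.760 = 0.205
ΔΔCt = 0.205 − 0.950 = -0.745
Fold change = 2^(−(-0.745)) = 2^0.745 = 1.6760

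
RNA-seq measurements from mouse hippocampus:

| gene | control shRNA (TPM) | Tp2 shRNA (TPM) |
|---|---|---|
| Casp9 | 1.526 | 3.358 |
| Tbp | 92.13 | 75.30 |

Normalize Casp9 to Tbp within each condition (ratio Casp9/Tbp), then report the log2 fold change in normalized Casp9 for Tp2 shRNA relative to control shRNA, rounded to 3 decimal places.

Casp9/Tbp (control shRNA) = 1.526 / 92.13 = 0.016564
Casp9/Tbp (Tp2 shRNA) = 3.358 / 75.30 = 0.044595
Fold change = 0.044595 / 0.016564 = 2.6924
log2(2.6924) = 1.4289

1.429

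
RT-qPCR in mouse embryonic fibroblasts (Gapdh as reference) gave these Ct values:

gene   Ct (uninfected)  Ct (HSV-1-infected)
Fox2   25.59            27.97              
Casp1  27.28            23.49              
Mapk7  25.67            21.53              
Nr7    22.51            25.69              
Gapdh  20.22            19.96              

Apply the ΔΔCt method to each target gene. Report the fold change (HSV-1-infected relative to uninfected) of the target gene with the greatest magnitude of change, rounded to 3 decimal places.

14.723

Fox2: ΔΔCt = (27.97−19.96) − (25.59−20.22) = 8.01 − 5.37 = 2.64; fold change = 2^-2.64 = 0.160
Casp1: ΔΔCt = (23.49−19.96) − (27.28−20.22) = 3.53 − 7.06 = -3.53; fold change = 2^3.53 = 11.551
Mapk7: ΔΔCt = (21.53−19.96) − (25.67−20.22) = 1.57 − 5.45 = -3.88; fold change = 2^3.88 = 14.723
Nr7: ΔΔCt = (25.69−19.96) − (22.51−20.22) = 5.73 − 2.29 = 3.44; fold change = 2^-3.44 = 0.092
Mapk7 has the largest |ΔΔCt| = 3.88.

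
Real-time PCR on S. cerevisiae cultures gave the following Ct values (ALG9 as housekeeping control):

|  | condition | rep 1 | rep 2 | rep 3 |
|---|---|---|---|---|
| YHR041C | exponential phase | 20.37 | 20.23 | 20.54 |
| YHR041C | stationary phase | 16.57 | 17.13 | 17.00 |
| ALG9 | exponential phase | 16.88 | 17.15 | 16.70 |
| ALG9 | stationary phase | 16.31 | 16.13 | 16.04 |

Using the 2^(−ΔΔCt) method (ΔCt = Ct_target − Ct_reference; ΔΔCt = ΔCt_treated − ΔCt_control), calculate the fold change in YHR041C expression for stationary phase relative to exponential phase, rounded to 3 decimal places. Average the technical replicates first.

Mean Ct: YHR041C exponential phase 20.380; YHR041C stationary phase 16.900; ALG9 exponential phase 16.910; ALG9 stationary phase 16.160
ΔCt(exponential phase) = 20.380 − 16.910 = 3.470
ΔCt(stationary phase) = 16.900 − 16.160 = 0.740
ΔΔCt = 0.740 − 3.470 = -2.730
Fold change = 2^(−(-2.730)) = 2^2.730 = 6.6346

6.635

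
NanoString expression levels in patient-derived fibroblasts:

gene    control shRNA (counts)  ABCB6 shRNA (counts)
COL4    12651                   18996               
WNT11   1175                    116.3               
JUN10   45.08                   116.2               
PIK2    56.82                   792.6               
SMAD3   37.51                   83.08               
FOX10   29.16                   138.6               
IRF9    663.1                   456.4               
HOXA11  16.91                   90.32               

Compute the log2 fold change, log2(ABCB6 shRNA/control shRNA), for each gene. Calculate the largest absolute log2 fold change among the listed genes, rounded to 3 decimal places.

log2(18996/12651) = 0.586  (COL4)
log2(116.3/1175) = -3.337  (WNT11)
log2(116.2/45.08) = 1.366  (JUN10)
log2(792.6/56.82) = 3.802  (PIK2)
log2(83.08/37.51) = 1.147  (SMAD3)
log2(138.6/29.16) = 2.249  (FOX10)
log2(456.4/663.1) = -0.539  (IRF9)
log2(90.32/16.91) = 2.417  (HOXA11)
The largest magnitude belongs to PIK2.

3.802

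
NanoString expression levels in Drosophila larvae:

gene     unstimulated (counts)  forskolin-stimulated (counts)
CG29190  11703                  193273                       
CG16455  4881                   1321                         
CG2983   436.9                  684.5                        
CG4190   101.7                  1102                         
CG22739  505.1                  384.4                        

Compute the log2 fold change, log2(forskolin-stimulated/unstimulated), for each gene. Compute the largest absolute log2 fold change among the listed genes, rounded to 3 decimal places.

log2(193273/11703) = 4.046  (CG29190)
log2(1321/4881) = -1.886  (CG16455)
log2(684.5/436.9) = 0.648  (CG2983)
log2(1102/101.7) = 3.438  (CG4190)
log2(384.4/505.1) = -0.394  (CG22739)
The largest magnitude belongs to CG29190.

4.046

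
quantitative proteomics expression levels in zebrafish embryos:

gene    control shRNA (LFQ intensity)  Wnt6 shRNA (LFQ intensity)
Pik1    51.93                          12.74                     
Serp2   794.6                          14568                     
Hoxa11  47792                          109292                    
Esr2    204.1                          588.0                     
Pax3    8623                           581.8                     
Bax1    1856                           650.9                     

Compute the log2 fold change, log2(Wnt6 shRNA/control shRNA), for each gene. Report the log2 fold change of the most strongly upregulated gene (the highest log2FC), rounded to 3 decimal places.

log2(12.74/51.93) = -2.027  (Pik1)
log2(14568/794.6) = 4.196  (Serp2)
log2(109292/47792) = 1.193  (Hoxa11)
log2(588.0/204.1) = 1.527  (Esr2)
log2(581.8/8623) = -3.890  (Pax3)
log2(650.9/1856) = -1.512  (Bax1)
Serp2 is most strongly upregulated.

4.196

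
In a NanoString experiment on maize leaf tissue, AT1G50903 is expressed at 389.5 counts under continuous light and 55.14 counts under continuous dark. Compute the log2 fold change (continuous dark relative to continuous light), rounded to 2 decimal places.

Fold change = 55.14 / 389.5 = 0.1416
log2(0.1416) = -2.820

-2.82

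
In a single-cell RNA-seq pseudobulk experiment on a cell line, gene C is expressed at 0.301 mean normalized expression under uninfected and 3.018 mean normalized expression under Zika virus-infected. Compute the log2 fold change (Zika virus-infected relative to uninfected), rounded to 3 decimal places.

Fold change = 3.018 / 0.301 = 10.0266
log2(10.0266) = 3.3258

3.326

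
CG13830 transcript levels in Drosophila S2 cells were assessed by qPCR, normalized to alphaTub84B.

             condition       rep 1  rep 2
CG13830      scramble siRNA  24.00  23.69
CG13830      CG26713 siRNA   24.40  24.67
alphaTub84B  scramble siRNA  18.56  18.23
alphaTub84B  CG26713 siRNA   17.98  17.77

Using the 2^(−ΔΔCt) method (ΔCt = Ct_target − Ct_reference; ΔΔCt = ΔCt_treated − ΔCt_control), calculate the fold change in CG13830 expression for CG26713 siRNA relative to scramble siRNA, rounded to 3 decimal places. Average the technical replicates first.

0.432

Mean Ct: CG13830 scramble siRNA 23.845; CG13830 CG26713 siRNA 24.535; alphaTub84B scramble siRNA 18.395; alphaTub84B CG26713 siRNA 17.875
ΔCt(scramble siRNA) = 23.845 − 18.395 = 5.450
ΔCt(CG26713 siRNA) = 24.535 − 17.875 = 6.660
ΔΔCt = 6.660 − 5.450 = 1.210
Fold change = 2^(−1.210) = 0.4323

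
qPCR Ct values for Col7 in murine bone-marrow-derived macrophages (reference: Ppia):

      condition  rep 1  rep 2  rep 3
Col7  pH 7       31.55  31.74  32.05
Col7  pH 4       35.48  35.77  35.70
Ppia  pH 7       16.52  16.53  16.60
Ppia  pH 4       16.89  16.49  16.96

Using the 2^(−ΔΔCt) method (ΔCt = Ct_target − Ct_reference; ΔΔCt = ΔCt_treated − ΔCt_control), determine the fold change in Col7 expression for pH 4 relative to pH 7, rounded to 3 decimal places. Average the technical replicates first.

0.080

Mean Ct: Col7 pH 7 31.780; Col7 pH 4 35.650; Ppia pH 7 16.550; Ppia pH 4 16.780
ΔCt(pH 7) = 31.780 − 16.550 = 15.230
ΔCt(pH 4) = 35.650 − 16.780 = 18.870
ΔΔCt = 18.870 − 15.230 = 3.640
Fold change = 2^(−3.640) = 0.0802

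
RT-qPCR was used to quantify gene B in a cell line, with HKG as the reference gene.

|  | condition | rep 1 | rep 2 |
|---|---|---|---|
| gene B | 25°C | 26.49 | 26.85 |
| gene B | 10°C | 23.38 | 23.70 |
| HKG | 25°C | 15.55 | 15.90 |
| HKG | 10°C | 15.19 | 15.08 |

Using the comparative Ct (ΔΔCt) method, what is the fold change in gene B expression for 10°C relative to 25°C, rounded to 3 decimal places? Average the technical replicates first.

Mean Ct: gene B 25°C 26.670; gene B 10°C 23.540; HKG 25°C 15.725; HKG 10°C 15.135
ΔCt(25°C) = 26.670 − 15.725 = 10.945
ΔCt(10°C) = 23.540 − 15.135 = 8.405
ΔΔCt = 8.405 − 10.945 = -2.540
Fold change = 2^(−(-2.540)) = 2^2.540 = 5.8159

5.816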